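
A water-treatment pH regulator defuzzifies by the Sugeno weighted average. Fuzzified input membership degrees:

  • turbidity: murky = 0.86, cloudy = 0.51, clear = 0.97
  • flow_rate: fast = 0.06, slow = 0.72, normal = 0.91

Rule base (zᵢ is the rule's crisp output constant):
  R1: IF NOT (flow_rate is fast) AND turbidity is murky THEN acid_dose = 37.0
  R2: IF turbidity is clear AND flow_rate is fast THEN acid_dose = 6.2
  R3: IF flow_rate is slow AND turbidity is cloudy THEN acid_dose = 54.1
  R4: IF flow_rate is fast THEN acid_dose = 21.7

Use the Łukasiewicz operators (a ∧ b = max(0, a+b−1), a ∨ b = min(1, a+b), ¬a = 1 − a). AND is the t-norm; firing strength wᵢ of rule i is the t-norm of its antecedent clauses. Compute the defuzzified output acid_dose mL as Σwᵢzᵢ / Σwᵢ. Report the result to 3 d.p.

38.867

R1 (z=37.0): ¬fast=1−0.06=0.94, murky=0.86; AND[max(0, a+b−1)] → w = 0.80
R2 (z=6.2): clear=0.97, fast=0.06; AND[max(0, a+b−1)] → w = 0.03
R3 (z=54.1): slow=0.72, cloudy=0.51; AND[max(0, a+b−1)] → w = 0.23
R4 (z=21.7): fast=0.06 → w = 0.06
Weighted average = (0.80·37.0 + 0.03·6.2 + 0.23·54.1 + 0.06·21.7) / (0.80 + 0.03 + 0.23 + 0.06)
  = 43.5310 / 1.1200 = 38.867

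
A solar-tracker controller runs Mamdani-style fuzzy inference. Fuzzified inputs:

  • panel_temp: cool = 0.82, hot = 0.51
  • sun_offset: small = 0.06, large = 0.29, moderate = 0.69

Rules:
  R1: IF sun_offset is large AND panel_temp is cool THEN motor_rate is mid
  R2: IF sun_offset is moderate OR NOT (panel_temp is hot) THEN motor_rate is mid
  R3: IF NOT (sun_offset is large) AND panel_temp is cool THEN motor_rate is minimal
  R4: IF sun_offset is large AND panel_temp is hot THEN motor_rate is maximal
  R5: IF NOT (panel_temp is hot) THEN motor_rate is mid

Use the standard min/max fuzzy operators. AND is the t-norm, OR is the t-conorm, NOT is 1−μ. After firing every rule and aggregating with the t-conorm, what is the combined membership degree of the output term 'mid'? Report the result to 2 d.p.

0.69

R1: large=0.29, cool=0.82; AND[min(a, b)] → w = 0.29
R2: moderate=0.69, ¬hot=1−0.51=0.49; OR[max(a, b)] → w = 0.69
R3: ¬large=1−0.29=0.71, cool=0.82; AND[min(a, b)] → w = 0.71
R4: large=0.29, hot=0.51; AND[min(a, b)] → w = 0.29
R5: ¬hot=1−0.51=0.49 → w = 0.49
Rules with consequent 'mid': {R1, R2, R5} → strengths 0.29, 0.69, 0.49
Aggregate via t-conorm [max(a, b)]: 0.69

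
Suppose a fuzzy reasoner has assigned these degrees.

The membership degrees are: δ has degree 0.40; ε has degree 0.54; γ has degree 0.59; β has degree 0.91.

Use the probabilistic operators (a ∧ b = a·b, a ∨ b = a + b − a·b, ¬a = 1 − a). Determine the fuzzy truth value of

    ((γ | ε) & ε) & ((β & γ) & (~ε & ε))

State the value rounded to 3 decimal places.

0.058

γ | ε = a + b − a·b on (0.5900, 0.5400) = 0.8114
(γ | ε) & ε = a·b on (0.8114, 0.5400) = 0.4382
β & γ = a·b on (0.9100, 0.5900) = 0.5369
~ε = 1 − 0.5400 = 0.4600
~ε & ε = a·b on (0.4600, 0.5400) = 0.2484
(β & γ) & (~ε & ε) = a·b on (0.5369, 0.2484) = 0.1334
((γ | ε) & ε) & ((β & γ) & (~ε & ε)) = a·b on (0.4382, 0.1334) = 0.0584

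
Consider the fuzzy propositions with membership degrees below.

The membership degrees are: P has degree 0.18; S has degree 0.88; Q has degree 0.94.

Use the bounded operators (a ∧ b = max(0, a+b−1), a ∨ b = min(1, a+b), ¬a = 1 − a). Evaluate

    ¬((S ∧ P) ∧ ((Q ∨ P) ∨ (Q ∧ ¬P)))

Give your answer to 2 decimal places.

S ∧ P = max(0, a+b−1) on (0.88, 0.18) = 0.06
Q ∨ P = min(1, a+b) on (0.94, 0.18) = 1.00
¬P = 1 − 0.18 = 0.82
Q ∧ ¬P = max(0, a+b−1) on (0.94, 0.82) = 0.76
(Q ∨ P) ∨ (Q ∧ ¬P) = min(1, a+b) on (1.00, 0.76) = 1.00
(S ∧ P) ∧ ((Q ∨ P) ∨ (Q ∧ ¬P)) = max(0, a+b−1) on (0.06, 1.00) = 0.06
¬((S ∧ P) ∧ ((Q ∨ P) ∨ (Q ∧ ¬P))) = 1 − 0.06 = 0.94

0.94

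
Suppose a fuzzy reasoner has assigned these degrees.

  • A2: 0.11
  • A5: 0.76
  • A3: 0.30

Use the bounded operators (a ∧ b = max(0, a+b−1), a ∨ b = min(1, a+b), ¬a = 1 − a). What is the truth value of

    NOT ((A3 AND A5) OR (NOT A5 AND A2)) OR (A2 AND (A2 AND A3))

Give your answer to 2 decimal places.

A3 AND A5 = max(0, a+b−1) on (0.30, 0.76) = 0.06
NOT A5 = 1 − 0.76 = 0.24
NOT A5 AND A2 = max(0, a+b−1) on (0.24, 0.11) = 0.00
(A3 AND A5) OR (NOT A5 AND A2) = min(1, a+b) on (0.06, 0.00) = 0.06
NOT ((A3 AND A5) OR (NOT A5 AND A2)) = 1 − 0.06 = 0.94
A2 AND A3 = max(0, a+b−1) on (0.11, 0.30) = 0.00
A2 AND (A2 AND A3) = max(0, a+b−1) on (0.11, 0.00) = 0.00
NOT ((A3 AND A5) OR (NOT A5 AND A2)) OR (A2 AND (A2 AND A3)) = min(1, a+b) on (0.94, 0.00) = 0.94

0.94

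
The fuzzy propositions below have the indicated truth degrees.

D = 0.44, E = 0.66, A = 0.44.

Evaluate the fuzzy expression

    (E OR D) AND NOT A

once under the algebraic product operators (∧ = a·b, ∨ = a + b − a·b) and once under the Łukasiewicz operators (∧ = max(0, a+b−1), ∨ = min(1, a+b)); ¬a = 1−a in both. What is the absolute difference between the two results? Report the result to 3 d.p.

0.107

Under algebraic product:
  E OR D = a + b − a·b on (0.6600, 0.4400) = 0.8096
  NOT A = 1 − 0.4400 = 0.5600
  (E OR D) AND NOT A = a·b on (0.8096, 0.5600) = 0.4534
  → value = 0.4534
Under Łukasiewicz:
  E OR D = min(1, a+b) on (0.66, 0.44) = 1.00
  NOT A = 1 − 0.44 = 0.56
  (E OR D) AND NOT A = max(0, a+b−1) on (1.00, 0.56) = 0.56
  → value = 0.5600
|0.4534 − 0.5600| = 0.107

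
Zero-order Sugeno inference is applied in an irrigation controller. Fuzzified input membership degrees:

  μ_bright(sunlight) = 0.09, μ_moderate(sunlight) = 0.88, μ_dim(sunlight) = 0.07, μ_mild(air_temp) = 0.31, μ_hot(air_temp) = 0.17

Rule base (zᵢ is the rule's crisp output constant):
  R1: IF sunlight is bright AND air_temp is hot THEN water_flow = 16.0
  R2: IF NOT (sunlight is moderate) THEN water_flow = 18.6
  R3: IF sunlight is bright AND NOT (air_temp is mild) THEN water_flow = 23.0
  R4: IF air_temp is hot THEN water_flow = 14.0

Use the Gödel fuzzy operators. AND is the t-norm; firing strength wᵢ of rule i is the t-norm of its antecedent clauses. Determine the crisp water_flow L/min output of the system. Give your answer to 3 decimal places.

R1 (z=16.0): bright=0.09, hot=0.17; AND[min(a, b)] → w = 0.09
R2 (z=18.6): ¬moderate=1−0.88=0.12 → w = 0.12
R3 (z=23.0): bright=0.09, ¬mild=1−0.31=0.69; AND[min(a, b)] → w = 0.09
R4 (z=14.0): hot=0.17 → w = 0.17
Weighted average = (0.09·16.0 + 0.12·18.6 + 0.09·23.0 + 0.17·14.0) / (0.09 + 0.12 + 0.09 + 0.17)
  = 8.1220 / 0.4700 = 17.281

17.281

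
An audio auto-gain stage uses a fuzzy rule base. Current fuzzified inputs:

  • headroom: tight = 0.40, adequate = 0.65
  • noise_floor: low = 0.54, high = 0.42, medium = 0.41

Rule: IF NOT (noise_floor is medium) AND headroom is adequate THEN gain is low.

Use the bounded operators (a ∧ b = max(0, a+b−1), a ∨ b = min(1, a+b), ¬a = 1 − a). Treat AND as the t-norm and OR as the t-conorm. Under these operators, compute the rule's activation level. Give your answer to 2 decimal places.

0.24

firing strength: ¬medium=1−0.41=0.59, adequate=0.65; AND[max(0, a+b−1)] → w = 0.24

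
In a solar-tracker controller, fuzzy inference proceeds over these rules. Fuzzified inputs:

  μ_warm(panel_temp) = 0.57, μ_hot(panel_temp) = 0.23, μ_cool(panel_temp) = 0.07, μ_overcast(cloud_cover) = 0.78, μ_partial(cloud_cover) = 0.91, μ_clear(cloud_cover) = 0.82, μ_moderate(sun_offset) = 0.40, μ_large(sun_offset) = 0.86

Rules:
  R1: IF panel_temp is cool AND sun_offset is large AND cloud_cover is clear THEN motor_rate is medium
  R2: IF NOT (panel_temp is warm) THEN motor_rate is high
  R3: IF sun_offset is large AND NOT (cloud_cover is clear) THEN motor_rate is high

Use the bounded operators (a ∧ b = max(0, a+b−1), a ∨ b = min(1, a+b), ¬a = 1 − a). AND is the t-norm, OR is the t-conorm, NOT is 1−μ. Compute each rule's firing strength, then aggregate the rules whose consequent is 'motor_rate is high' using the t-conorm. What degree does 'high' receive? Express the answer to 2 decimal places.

0.47

R1: cool=0.07, large=0.86, clear=0.82; AND[max(0, a+b−1)] → w = 0.00
R2: ¬warm=1−0.57=0.43 → w = 0.43
R3: large=0.86, ¬clear=1−0.82=0.18; AND[max(0, a+b−1)] → w = 0.04
Rules with consequent 'high': {R2, R3} → strengths 0.43, 0.04
Aggregate via t-conorm [min(1, a+b)]: 0.47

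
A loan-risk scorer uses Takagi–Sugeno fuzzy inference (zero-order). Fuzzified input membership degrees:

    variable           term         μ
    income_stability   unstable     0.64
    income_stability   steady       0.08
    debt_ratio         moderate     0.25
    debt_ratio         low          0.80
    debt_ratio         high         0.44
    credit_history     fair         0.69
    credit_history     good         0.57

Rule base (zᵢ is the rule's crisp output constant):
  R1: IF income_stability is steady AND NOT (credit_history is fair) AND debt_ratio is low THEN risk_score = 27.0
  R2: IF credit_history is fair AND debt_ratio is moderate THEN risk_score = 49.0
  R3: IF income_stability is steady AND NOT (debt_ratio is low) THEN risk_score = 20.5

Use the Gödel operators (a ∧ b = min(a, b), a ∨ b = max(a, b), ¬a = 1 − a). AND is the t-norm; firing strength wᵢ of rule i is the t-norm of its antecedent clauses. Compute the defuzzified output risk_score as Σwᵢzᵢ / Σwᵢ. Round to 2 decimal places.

R1 (z=27.0): steady=0.08, ¬fair=1−0.69=0.31, low=0.80; AND[min(a, b)] → w = 0.08
R2 (z=49.0): fair=0.69, moderate=0.25; AND[min(a, b)] → w = 0.25
R3 (z=20.5): steady=0.08, ¬low=1−0.80=0.20; AND[min(a, b)] → w = 0.08
Weighted average = (0.08·27.0 + 0.25·49.0 + 0.08·20.5) / (0.08 + 0.25 + 0.08)
  = 16.0500 / 0.4100 = 39.15

39.15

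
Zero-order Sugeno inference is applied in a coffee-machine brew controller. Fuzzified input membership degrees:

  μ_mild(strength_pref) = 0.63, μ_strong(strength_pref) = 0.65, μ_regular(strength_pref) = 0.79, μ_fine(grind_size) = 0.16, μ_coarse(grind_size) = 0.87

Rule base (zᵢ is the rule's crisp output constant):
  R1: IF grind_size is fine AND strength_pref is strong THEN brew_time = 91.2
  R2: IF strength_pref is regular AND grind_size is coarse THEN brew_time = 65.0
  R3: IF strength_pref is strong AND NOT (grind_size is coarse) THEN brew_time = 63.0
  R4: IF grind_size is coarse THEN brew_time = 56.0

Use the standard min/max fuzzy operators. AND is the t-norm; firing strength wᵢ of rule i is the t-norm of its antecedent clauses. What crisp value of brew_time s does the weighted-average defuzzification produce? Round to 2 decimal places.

63.00

R1 (z=91.2): fine=0.16, strong=0.65; AND[min(a, b)] → w = 0.16
R2 (z=65.0): regular=0.79, coarse=0.87; AND[min(a, b)] → w = 0.79
R3 (z=63.0): strong=0.65, ¬coarse=1−0.87=0.13; AND[min(a, b)] → w = 0.13
R4 (z=56.0): coarse=0.87 → w = 0.87
Weighted average = (0.16·91.2 + 0.79·65.0 + 0.13·63.0 + 0.87·56.0) / (0.16 + 0.79 + 0.13 + 0.87)
  = 122.8520 / 1.9500 = 63.00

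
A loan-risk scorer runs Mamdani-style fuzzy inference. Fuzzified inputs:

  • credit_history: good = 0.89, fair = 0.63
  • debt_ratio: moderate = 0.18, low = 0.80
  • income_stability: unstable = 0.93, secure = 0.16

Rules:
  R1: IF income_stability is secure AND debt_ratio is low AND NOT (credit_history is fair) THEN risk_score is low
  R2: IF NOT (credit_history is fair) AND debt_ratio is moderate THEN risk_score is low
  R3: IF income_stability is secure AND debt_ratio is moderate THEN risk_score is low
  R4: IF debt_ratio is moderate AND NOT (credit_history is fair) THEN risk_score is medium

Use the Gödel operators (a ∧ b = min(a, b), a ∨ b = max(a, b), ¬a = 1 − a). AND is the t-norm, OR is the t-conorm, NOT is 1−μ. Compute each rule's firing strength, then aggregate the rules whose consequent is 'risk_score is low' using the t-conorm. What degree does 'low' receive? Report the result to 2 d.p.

0.18

R1: secure=0.16, low=0.80, ¬fair=1−0.63=0.37; AND[min(a, b)] → w = 0.16
R2: ¬fair=1−0.63=0.37, moderate=0.18; AND[min(a, b)] → w = 0.18
R3: secure=0.16, moderate=0.18; AND[min(a, b)] → w = 0.16
R4: moderate=0.18, ¬fair=1−0.63=0.37; AND[min(a, b)] → w = 0.18
Rules with consequent 'low': {R1, R2, R3} → strengths 0.16, 0.18, 0.16
Aggregate via t-conorm [max(a, b)]: 0.18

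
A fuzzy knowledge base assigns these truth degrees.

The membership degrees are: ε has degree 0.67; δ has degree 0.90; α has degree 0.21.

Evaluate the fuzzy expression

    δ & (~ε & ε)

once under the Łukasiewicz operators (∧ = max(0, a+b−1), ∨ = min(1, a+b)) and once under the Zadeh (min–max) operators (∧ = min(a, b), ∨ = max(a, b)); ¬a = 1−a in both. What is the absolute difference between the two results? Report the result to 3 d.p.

Under Łukasiewicz:
  ~ε = 1 − 0.67 = 0.33
  ~ε & ε = max(0, a+b−1) on (0.33, 0.67) = 0.00
  δ & (~ε & ε) = max(0, a+b−1) on (0.90, 0.00) = 0.00
  → value = 0.0000
Under Zadeh (min–max):
  ~ε = 1 − 0.67 = 0.33
  ~ε & ε = min(a, b) on (0.33, 0.67) = 0.33
  δ & (~ε & ε) = min(a, b) on (0.90, 0.33) = 0.33
  → value = 0.3300
|0.0000 − 0.3300| = 0.330

0.330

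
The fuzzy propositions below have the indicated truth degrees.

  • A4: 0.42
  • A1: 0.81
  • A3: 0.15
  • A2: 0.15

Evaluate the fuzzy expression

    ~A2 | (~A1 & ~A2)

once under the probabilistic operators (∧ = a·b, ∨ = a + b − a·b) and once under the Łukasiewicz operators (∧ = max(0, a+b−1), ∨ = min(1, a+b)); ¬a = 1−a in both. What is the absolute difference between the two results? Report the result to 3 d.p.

Under probabilistic:
  ~A2 = 1 − 0.1500 = 0.8500
  ~A1 = 1 − 0.8100 = 0.1900
  ~A2 = 1 − 0.1500 = 0.8500
  ~A1 & ~A2 = a·b on (0.1900, 0.8500) = 0.1615
  ~A2 | (~A1 & ~A2) = a + b − a·b on (0.8500, 0.1615) = 0.8742
  → value = 0.8742
Under Łukasiewicz:
  ~A2 = 1 − 0.15 = 0.85
  ~A1 = 1 − 0.81 = 0.19
  ~A2 = 1 − 0.15 = 0.85
  ~A1 & ~A2 = max(0, a+b−1) on (0.19, 0.85) = 0.04
  ~A2 | (~A1 & ~A2) = min(1, a+b) on (0.85, 0.04) = 0.89
  → value = 0.8900
|0.8742 − 0.8900| = 0.016

0.016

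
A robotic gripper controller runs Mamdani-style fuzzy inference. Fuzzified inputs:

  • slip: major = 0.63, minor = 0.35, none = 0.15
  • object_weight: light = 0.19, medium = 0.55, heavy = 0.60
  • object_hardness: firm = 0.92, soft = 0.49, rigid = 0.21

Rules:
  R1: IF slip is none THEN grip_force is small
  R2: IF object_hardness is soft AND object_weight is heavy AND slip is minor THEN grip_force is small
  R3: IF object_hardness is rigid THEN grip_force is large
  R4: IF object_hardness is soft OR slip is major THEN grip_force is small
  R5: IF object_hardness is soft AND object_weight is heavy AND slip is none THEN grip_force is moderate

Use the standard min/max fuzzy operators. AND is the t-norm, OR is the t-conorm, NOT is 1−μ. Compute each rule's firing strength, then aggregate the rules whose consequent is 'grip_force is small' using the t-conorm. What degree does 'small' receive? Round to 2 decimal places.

R1: none=0.15 → w = 0.15
R2: soft=0.49, heavy=0.60, minor=0.35; AND[min(a, b)] → w = 0.35
R3: rigid=0.21 → w = 0.21
R4: soft=0.49, major=0.63; OR[max(a, b)] → w = 0.63
R5: soft=0.49, heavy=0.60, none=0.15; AND[min(a, b)] → w = 0.15
Rules with consequent 'small': {R1, R2, R4} → strengths 0.15, 0.35, 0.63
Aggregate via t-conorm [max(a, b)]: 0.63

0.63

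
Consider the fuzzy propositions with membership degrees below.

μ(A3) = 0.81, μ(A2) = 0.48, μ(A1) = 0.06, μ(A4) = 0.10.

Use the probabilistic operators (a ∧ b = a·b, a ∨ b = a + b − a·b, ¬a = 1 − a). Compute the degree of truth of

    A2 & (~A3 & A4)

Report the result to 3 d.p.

~A3 = 1 − 0.8100 = 0.1900
~A3 & A4 = a·b on (0.1900, 0.1000) = 0.0190
A2 & (~A3 & A4) = a·b on (0.4800, 0.0190) = 0.0091

0.009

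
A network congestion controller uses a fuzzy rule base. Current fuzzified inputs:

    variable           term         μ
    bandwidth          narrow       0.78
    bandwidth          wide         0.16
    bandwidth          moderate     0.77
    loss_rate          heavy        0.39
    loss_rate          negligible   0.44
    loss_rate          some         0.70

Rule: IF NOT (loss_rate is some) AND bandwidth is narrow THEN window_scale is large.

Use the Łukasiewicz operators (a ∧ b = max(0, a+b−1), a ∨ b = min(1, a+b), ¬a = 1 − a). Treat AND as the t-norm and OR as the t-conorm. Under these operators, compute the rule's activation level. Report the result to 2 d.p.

0.08

firing strength: ¬some=1−0.70=0.30, narrow=0.78; AND[max(0, a+b−1)] → w = 0.08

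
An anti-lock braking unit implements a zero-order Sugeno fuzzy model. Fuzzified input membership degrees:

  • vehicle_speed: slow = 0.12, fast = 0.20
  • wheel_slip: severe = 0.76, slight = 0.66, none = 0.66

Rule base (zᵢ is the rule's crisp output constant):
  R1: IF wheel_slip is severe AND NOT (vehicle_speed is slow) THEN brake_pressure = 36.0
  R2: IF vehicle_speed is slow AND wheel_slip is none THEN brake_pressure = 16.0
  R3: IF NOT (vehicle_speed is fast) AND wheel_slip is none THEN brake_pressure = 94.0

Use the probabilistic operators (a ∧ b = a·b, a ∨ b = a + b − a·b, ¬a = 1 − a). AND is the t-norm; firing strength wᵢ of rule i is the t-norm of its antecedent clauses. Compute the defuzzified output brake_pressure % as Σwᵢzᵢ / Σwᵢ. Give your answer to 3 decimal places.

58.759

R1 (z=36.0): severe=0.76, ¬slow=1−0.12=0.88; AND[a·b] → w = 0.6688
R2 (z=16.0): slow=0.12, none=0.66; AND[a·b] → w = 0.0792
R3 (z=94.0): ¬fast=1−0.20=0.80, none=0.66; AND[a·b] → w = 0.5280
Weighted average = (0.6688·36.0 + 0.0792·16.0 + 0.5280·94.0) / (0.6688 + 0.0792 + 0.5280)
  = 74.9760 / 1.2760 = 58.759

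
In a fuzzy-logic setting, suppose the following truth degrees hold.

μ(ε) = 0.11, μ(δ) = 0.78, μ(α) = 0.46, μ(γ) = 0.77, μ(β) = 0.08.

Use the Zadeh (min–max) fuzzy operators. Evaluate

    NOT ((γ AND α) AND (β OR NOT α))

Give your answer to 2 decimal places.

0.54

γ AND α = min(a, b) on (0.77, 0.46) = 0.46
NOT α = 1 − 0.46 = 0.54
β OR NOT α = max(a, b) on (0.08, 0.54) = 0.54
(γ AND α) AND (β OR NOT α) = min(a, b) on (0.46, 0.54) = 0.46
NOT ((γ AND α) AND (β OR NOT α)) = 1 − 0.46 = 0.54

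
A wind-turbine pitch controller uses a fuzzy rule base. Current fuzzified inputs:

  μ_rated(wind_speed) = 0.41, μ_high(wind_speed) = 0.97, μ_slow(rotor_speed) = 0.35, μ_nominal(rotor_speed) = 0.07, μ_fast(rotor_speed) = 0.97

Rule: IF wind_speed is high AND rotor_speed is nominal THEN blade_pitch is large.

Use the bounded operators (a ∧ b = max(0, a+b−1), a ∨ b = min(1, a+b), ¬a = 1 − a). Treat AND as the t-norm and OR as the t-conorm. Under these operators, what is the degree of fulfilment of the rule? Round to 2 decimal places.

firing strength: high=0.97, nominal=0.07; AND[max(0, a+b−1)] → w = 0.04

0.04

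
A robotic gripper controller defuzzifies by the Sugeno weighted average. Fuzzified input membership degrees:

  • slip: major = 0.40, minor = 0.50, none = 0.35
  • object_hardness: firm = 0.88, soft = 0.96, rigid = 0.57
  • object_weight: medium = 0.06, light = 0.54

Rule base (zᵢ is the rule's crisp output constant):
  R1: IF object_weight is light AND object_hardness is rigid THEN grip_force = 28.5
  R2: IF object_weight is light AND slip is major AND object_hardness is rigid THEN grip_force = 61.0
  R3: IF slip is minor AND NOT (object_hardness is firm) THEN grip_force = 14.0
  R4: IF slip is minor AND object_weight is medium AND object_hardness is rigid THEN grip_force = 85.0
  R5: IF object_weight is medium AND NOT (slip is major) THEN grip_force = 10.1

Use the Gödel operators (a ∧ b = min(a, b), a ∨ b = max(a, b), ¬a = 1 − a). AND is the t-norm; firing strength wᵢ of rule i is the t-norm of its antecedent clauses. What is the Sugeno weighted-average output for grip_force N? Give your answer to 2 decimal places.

39.98

R1 (z=28.5): light=0.54, rigid=0.57; AND[min(a, b)] → w = 0.54
R2 (z=61.0): light=0.54, major=0.40, rigid=0.57; AND[min(a, b)] → w = 0.40
R3 (z=14.0): minor=0.50, ¬firm=1−0.88=0.12; AND[min(a, b)] → w = 0.12
R4 (z=85.0): minor=0.50, medium=0.06, rigid=0.57; AND[min(a, b)] → w = 0.06
R5 (z=10.1): medium=0.06, ¬major=1−0.40=0.60; AND[min(a, b)] → w = 0.06
Weighted average = (0.54·28.5 + 0.40·61.0 + 0.12·14.0 + 0.06·85.0 + 0.06·10.1) / (0.54 + 0.40 + 0.12 + 0.06 + 0.06)
  = 47.1760 / 1.1800 = 39.98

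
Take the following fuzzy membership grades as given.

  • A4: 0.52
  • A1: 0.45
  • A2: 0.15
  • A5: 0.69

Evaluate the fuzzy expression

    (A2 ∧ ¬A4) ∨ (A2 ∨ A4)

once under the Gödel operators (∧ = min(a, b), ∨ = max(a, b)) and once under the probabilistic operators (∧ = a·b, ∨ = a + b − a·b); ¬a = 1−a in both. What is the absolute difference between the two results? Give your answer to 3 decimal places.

0.101

Under Gödel:
  ¬A4 = 1 − 0.52 = 0.48
  A2 ∧ ¬A4 = min(a, b) on (0.15, 0.48) = 0.15
  A2 ∨ A4 = max(a, b) on (0.15, 0.52) = 0.52
  (A2 ∧ ¬A4) ∨ (A2 ∨ A4) = max(a, b) on (0.15, 0.52) = 0.52
  → value = 0.5200
Under probabilistic:
  ¬A4 = 1 − 0.5200 = 0.4800
  A2 ∧ ¬A4 = a·b on (0.1500, 0.4800) = 0.0720
  A2 ∨ A4 = a + b − a·b on (0.1500, 0.5200) = 0.5920
  (A2 ∧ ¬A4) ∨ (A2 ∨ A4) = a + b − a·b on (0.0720, 0.5920) = 0.6214
  → value = 0.6214
|0.5200 − 0.6214| = 0.101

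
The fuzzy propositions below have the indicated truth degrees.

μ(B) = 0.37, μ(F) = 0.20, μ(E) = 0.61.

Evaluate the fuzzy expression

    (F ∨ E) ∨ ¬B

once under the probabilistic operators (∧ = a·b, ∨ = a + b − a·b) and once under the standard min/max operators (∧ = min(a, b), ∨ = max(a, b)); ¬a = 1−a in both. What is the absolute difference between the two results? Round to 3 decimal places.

Under probabilistic:
  F ∨ E = a + b − a·b on (0.2000, 0.6100) = 0.6880
  ¬B = 1 − 0.3700 = 0.6300
  (F ∨ E) ∨ ¬B = a + b − a·b on (0.6880, 0.6300) = 0.8846
  → value = 0.8846
Under standard min/max:
  F ∨ E = max(a, b) on (0.20, 0.61) = 0.61
  ¬B = 1 − 0.37 = 0.63
  (F ∨ E) ∨ ¬B = max(a, b) on (0.61, 0.63) = 0.63
  → value = 0.6300
|0.8846 − 0.6300| = 0.255

0.255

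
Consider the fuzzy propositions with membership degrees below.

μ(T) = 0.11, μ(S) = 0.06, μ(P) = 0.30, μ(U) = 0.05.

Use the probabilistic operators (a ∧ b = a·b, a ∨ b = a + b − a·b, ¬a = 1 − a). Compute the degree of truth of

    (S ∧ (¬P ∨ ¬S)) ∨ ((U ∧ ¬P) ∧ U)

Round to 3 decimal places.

0.061

¬P = 1 − 0.3000 = 0.7000
¬S = 1 − 0.0600 = 0.9400
¬P ∨ ¬S = a + b − a·b on (0.7000, 0.9400) = 0.9820
S ∧ (¬P ∨ ¬S) = a·b on (0.0600, 0.9820) = 0.0589
¬P = 1 − 0.3000 = 0.7000
U ∧ ¬P = a·b on (0.0500, 0.7000) = 0.0350
(U ∧ ¬P) ∧ U = a·b on (0.0350, 0.0500) = 0.0017
(S ∧ (¬P ∨ ¬S)) ∨ ((U ∧ ¬P) ∧ U) = a + b − a·b on (0.0589, 0.0017) = 0.0606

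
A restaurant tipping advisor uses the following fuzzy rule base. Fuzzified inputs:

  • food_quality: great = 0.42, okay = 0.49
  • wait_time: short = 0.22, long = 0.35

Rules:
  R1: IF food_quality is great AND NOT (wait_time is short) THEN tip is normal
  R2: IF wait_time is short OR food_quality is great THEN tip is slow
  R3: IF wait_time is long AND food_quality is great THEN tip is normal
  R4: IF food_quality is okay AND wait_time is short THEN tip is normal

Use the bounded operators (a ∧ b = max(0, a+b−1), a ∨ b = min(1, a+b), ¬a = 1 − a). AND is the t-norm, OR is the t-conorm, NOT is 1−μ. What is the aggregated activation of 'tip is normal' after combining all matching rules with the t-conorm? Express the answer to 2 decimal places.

R1: great=0.42, ¬short=1−0.22=0.78; AND[max(0, a+b−1)] → w = 0.20
R2: short=0.22, great=0.42; OR[min(1, a+b)] → w = 0.64
R3: long=0.35, great=0.42; AND[max(0, a+b−1)] → w = 0.00
R4: okay=0.49, short=0.22; AND[max(0, a+b−1)] → w = 0.00
Rules with consequent 'normal': {R1, R3, R4} → strengths 0.20, 0.00, 0.00
Aggregate via t-conorm [min(1, a+b)]: 0.20

0.20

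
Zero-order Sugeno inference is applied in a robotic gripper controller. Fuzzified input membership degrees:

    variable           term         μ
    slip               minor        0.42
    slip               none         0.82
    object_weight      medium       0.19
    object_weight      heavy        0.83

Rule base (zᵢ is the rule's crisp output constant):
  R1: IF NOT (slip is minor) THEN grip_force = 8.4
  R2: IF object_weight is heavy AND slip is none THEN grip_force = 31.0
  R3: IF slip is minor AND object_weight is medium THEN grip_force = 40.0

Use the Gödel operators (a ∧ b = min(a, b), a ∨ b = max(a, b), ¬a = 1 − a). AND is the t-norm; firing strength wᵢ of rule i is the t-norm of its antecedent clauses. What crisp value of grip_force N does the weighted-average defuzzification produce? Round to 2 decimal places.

23.83

R1 (z=8.4): ¬minor=1−0.42=0.58 → w = 0.58
R2 (z=31.0): heavy=0.83, none=0.82; AND[min(a, b)] → w = 0.82
R3 (z=40.0): minor=0.42, medium=0.19; AND[min(a, b)] → w = 0.19
Weighted average = (0.58·8.4 + 0.82·31.0 + 0.19·40.0) / (0.58 + 0.82 + 0.19)
  = 37.8920 / 1.5900 = 23.83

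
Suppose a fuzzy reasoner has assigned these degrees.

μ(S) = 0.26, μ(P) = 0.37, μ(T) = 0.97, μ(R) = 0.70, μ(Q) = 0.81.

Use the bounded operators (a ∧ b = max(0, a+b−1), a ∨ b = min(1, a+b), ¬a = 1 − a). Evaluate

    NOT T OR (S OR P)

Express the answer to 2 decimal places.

0.66

NOT T = 1 − 0.97 = 0.03
S OR P = min(1, a+b) on (0.26, 0.37) = 0.63
NOT T OR (S OR P) = min(1, a+b) on (0.03, 0.63) = 0.66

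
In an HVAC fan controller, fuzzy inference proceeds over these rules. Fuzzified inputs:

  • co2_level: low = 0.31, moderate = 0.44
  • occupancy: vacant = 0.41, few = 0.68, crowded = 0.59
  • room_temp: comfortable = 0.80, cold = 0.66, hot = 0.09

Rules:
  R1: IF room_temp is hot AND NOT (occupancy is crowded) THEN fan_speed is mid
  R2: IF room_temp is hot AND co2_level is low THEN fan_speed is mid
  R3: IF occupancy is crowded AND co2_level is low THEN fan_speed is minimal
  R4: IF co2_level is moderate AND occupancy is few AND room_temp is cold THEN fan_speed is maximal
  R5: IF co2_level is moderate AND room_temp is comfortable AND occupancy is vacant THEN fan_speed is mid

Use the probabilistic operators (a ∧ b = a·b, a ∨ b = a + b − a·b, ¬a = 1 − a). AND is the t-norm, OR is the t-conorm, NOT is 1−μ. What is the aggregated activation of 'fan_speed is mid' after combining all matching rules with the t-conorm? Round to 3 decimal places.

0.199

R1: hot=0.09, ¬crowded=1−0.59=0.41; AND[a·b] → w = 0.0369
R2: hot=0.09, low=0.31; AND[a·b] → w = 0.0279
R3: crowded=0.59, low=0.31; AND[a·b] → w = 0.1829
R4: moderate=0.44, few=0.68, cold=0.66; AND[a·b] → w = 0.1975
R5: moderate=0.44, comfortable=0.80, vacant=0.41; AND[a·b] → w = 0.1443
Rules with consequent 'mid': {R1, R2, R5} → strengths 0.0369, 0.0279, 0.1443
Aggregate via t-conorm [a + b − a·b]: 0.1989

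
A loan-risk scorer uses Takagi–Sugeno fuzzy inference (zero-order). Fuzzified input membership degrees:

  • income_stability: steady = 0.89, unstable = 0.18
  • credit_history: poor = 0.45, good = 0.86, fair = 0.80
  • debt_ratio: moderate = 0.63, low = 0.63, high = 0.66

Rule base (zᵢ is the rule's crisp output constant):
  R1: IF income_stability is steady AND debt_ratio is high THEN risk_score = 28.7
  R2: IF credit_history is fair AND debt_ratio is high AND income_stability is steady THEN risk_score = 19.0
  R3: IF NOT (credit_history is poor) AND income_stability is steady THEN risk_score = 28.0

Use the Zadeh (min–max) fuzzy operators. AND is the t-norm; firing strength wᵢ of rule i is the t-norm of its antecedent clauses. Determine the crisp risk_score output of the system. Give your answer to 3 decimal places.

25.071

R1 (z=28.7): steady=0.89, high=0.66; AND[min(a, b)] → w = 0.66
R2 (z=19.0): fair=0.80, high=0.66, steady=0.89; AND[min(a, b)] → w = 0.66
R3 (z=28.0): ¬poor=1−0.45=0.55, steady=0.89; AND[min(a, b)] → w = 0.55
Weighted average = (0.66·28.7 + 0.66·19.0 + 0.55·28.0) / (0.66 + 0.66 + 0.55)
  = 46.8820 / 1.8700 = 25.071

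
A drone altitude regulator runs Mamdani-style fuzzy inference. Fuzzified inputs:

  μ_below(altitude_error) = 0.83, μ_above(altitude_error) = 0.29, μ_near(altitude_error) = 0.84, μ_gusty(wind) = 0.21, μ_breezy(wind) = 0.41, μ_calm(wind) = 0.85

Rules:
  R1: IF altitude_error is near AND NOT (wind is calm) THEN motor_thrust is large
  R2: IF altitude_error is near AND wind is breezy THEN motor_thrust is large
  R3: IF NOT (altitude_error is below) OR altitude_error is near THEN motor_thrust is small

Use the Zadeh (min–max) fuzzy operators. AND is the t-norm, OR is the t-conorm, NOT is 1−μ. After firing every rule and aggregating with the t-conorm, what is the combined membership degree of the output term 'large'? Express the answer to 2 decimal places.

R1: near=0.84, ¬calm=1−0.85=0.15; AND[min(a, b)] → w = 0.15
R2: near=0.84, breezy=0.41; AND[min(a, b)] → w = 0.41
R3: ¬below=1−0.83=0.17, near=0.84; OR[max(a, b)] → w = 0.84
Rules with consequent 'large': {R1, R2} → strengths 0.15, 0.41
Aggregate via t-conorm [max(a, b)]: 0.41

0.41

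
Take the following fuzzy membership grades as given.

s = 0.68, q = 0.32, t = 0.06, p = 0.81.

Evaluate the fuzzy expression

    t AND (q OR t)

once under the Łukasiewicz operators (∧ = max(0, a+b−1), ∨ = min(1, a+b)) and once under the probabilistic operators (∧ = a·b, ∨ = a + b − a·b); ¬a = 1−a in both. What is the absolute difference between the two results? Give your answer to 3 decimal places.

Under Łukasiewicz:
  q OR t = min(1, a+b) on (0.32, 0.06) = 0.38
  t AND (q OR t) = max(0, a+b−1) on (0.06, 0.38) = 0.00
  → value = 0.0000
Under probabilistic:
  q OR t = a + b − a·b on (0.3200, 0.0600) = 0.3608
  t AND (q OR t) = a·b on (0.0600, 0.3608) = 0.0216
  → value = 0.0216
|0.0000 − 0.0216| = 0.022

0.022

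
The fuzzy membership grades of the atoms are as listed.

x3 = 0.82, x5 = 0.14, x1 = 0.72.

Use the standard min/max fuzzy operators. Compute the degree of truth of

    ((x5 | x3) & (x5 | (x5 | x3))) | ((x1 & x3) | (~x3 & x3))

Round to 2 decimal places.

0.82

x5 | x3 = max(a, b) on (0.14, 0.82) = 0.82
x5 | x3 = max(a, b) on (0.14, 0.82) = 0.82
x5 | (x5 | x3) = max(a, b) on (0.14, 0.82) = 0.82
(x5 | x3) & (x5 | (x5 | x3)) = min(a, b) on (0.82, 0.82) = 0.82
x1 & x3 = min(a, b) on (0.72, 0.82) = 0.72
~x3 = 1 − 0.82 = 0.18
~x3 & x3 = min(a, b) on (0.18, 0.82) = 0.18
(x1 & x3) | (~x3 & x3) = max(a, b) on (0.72, 0.18) = 0.72
((x5 | x3) & (x5 | (x5 | x3))) | ((x1 & x3) | (~x3 & x3)) = max(a, b) on (0.82, 0.72) = 0.82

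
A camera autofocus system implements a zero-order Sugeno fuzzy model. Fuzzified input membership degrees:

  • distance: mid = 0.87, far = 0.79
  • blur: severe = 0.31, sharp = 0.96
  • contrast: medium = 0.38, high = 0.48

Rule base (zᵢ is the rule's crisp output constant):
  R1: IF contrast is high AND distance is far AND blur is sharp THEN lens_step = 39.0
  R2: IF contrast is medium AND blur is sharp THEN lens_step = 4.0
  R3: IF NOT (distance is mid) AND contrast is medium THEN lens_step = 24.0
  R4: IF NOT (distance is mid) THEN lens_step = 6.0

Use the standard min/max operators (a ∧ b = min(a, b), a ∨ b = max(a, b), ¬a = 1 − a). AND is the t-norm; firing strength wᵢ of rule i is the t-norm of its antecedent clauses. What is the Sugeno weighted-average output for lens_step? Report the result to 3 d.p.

21.554

R1 (z=39.0): high=0.48, far=0.79, sharp=0.96; AND[min(a, b)] → w = 0.48
R2 (z=4.0): medium=0.38, sharp=0.96; AND[min(a, b)] → w = 0.38
R3 (z=24.0): ¬mid=1−0.87=0.13, medium=0.38; AND[min(a, b)] → w = 0.13
R4 (z=6.0): ¬mid=1−0.87=0.13 → w = 0.13
Weighted average = (0.48·39.0 + 0.38·4.0 + 0.13·24.0 + 0.13·6.0) / (0.48 + 0.38 + 0.13 + 0.13)
  = 24.1400 / 1.1200 = 21.554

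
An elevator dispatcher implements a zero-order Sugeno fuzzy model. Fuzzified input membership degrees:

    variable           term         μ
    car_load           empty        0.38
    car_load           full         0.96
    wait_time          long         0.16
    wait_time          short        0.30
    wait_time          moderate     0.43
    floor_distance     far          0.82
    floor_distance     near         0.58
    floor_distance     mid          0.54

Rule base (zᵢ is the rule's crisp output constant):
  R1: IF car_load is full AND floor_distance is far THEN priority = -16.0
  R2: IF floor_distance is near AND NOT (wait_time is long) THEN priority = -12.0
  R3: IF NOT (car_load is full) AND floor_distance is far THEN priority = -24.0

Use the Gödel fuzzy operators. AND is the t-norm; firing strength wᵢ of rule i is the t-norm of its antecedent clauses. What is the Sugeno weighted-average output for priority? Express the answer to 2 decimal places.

-14.61

R1 (z=-16.0): full=0.96, far=0.82; AND[min(a, b)] → w = 0.82
R2 (z=-12.0): near=0.58, ¬long=1−0.16=0.84; AND[min(a, b)] → w = 0.58
R3 (z=-24.0): ¬full=1−0.96=0.04, far=0.82; AND[min(a, b)] → w = 0.04
Weighted average = (0.82·-16.0 + 0.58·-12.0 + 0.04·-24.0) / (0.82 + 0.58 + 0.04)
  = -21.0400 / 1.4400 = -14.61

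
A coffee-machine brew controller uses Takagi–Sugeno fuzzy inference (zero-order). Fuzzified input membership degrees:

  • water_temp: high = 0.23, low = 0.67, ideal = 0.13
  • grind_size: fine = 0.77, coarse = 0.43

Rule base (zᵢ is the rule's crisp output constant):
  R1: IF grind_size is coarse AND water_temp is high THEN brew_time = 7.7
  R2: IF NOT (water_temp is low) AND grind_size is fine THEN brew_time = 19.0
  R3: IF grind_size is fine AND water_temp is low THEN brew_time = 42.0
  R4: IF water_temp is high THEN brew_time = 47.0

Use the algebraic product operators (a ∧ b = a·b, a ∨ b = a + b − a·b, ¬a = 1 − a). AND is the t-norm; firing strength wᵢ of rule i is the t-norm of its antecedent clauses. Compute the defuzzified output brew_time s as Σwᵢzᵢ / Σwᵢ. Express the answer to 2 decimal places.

R1 (z=7.7): coarse=0.43, high=0.23; AND[a·b] → w = 0.0989
R2 (z=19.0): ¬low=1−0.67=0.33, fine=0.77; AND[a·b] → w = 0.2541
R3 (z=42.0): fine=0.77, low=0.67; AND[a·b] → w = 0.5159
R4 (z=47.0): high=0.23 → w = 0.2300
Weighted average = (0.0989·7.7 + 0.2541·19.0 + 0.5159·42.0 + 0.2300·47.0) / (0.0989 + 0.2541 + 0.5159 + 0.2300)
  = 38.0672 / 1.0989 = 34.64

34.64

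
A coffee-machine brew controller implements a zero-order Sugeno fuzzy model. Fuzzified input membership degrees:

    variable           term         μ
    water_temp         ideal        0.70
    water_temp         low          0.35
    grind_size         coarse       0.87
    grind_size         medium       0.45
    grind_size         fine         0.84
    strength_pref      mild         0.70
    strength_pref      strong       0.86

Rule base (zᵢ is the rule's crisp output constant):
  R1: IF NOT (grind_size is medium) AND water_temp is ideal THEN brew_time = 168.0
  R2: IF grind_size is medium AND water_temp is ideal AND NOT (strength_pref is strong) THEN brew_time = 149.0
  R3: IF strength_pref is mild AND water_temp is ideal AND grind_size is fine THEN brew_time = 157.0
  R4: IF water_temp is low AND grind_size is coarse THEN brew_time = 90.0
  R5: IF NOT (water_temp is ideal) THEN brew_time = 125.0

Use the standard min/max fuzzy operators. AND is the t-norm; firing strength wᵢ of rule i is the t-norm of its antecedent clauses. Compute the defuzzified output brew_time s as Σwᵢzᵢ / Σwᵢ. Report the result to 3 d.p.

143.216

R1 (z=168.0): ¬medium=1−0.45=0.55, ideal=0.70; AND[min(a, b)] → w = 0.55
R2 (z=149.0): medium=0.45, ideal=0.70, ¬strong=1−0.86=0.14; AND[min(a, b)] → w = 0.14
R3 (z=157.0): mild=0.70, ideal=0.70, fine=0.84; AND[min(a, b)] → w = 0.70
R4 (z=90.0): low=0.35, coarse=0.87; AND[min(a, b)] → w = 0.35
R5 (z=125.0): ¬ideal=1−0.70=0.30 → w = 0.30
Weighted average = (0.55·168.0 + 0.14·149.0 + 0.70·157.0 + 0.35·90.0 + 0.30·125.0) / (0.55 + 0.14 + 0.70 + 0.35 + 0.30)
  = 292.1600 / 2.0400 = 143.216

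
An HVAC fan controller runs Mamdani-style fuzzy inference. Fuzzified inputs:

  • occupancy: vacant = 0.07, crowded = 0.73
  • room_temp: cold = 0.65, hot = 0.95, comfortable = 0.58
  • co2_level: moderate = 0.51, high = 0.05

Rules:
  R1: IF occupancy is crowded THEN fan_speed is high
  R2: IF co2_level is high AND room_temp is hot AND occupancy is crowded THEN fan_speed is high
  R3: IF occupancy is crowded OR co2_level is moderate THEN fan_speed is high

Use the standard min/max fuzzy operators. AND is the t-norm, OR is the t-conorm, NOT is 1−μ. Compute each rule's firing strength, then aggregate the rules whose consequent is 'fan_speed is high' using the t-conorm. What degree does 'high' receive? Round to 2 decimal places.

0.73

R1: crowded=0.73 → w = 0.73
R2: high=0.05, hot=0.95, crowded=0.73; AND[min(a, b)] → w = 0.05
R3: crowded=0.73, moderate=0.51; OR[max(a, b)] → w = 0.73
Rules with consequent 'high': {R1, R2, R3} → strengths 0.73, 0.05, 0.73
Aggregate via t-conorm [max(a, b)]: 0.73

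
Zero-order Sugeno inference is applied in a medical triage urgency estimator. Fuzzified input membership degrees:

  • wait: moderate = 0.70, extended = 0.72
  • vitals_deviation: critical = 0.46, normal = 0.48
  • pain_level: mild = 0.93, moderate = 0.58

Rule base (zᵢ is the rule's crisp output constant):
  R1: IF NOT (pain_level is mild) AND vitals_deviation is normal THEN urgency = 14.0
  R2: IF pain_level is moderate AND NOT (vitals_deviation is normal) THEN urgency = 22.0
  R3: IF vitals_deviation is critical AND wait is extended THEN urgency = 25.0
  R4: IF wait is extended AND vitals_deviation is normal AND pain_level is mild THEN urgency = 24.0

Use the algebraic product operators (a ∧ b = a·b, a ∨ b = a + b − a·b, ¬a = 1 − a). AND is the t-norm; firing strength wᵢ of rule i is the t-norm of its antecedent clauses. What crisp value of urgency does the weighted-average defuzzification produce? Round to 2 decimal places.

23.38

R1 (z=14.0): ¬mild=1−0.93=0.07, normal=0.48; AND[a·b] → w = 0.0336
R2 (z=22.0): moderate=0.58, ¬normal=1−0.48=0.52; AND[a·b] → w = 0.3016
R3 (z=25.0): critical=0.46, extended=0.72; AND[a·b] → w = 0.3312
R4 (z=24.0): extended=0.72, normal=0.48, mild=0.93; AND[a·b] → w = 0.3214
Weighted average = (0.0336·14.0 + 0.3016·22.0 + 0.3312·25.0 + 0.3214·24.0) / (0.0336 + 0.3016 + 0.3312 + 0.3214)
  = 23.0994 / 0.9878 = 23.38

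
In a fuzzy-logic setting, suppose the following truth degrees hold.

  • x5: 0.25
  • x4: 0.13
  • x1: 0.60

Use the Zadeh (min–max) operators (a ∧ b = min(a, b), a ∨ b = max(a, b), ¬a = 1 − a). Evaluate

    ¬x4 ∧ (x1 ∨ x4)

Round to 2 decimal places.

¬x4 = 1 − 0.13 = 0.87
x1 ∨ x4 = max(a, b) on (0.60, 0.13) = 0.60
¬x4 ∧ (x1 ∨ x4) = min(a, b) on (0.87, 0.60) = 0.60

0.60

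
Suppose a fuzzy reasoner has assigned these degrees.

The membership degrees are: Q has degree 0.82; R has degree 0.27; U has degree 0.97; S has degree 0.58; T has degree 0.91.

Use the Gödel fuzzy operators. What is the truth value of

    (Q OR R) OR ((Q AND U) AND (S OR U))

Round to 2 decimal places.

0.82

Q OR R = max(a, b) on (0.82, 0.27) = 0.82
Q AND U = min(a, b) on (0.82, 0.97) = 0.82
S OR U = max(a, b) on (0.58, 0.97) = 0.97
(Q AND U) AND (S OR U) = min(a, b) on (0.82, 0.97) = 0.82
(Q OR R) OR ((Q AND U) AND (S OR U)) = max(a, b) on (0.82, 0.82) = 0.82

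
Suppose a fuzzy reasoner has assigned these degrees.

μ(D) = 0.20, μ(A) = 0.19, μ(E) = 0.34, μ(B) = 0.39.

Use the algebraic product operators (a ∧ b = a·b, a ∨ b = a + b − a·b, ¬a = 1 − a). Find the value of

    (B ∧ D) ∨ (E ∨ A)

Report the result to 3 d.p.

B ∧ D = a·b on (0.3900, 0.2000) = 0.0780
E ∨ A = a + b − a·b on (0.3400, 0.1900) = 0.4654
(B ∧ D) ∨ (E ∨ A) = a + b − a·b on (0.0780, 0.4654) = 0.5071

0.507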